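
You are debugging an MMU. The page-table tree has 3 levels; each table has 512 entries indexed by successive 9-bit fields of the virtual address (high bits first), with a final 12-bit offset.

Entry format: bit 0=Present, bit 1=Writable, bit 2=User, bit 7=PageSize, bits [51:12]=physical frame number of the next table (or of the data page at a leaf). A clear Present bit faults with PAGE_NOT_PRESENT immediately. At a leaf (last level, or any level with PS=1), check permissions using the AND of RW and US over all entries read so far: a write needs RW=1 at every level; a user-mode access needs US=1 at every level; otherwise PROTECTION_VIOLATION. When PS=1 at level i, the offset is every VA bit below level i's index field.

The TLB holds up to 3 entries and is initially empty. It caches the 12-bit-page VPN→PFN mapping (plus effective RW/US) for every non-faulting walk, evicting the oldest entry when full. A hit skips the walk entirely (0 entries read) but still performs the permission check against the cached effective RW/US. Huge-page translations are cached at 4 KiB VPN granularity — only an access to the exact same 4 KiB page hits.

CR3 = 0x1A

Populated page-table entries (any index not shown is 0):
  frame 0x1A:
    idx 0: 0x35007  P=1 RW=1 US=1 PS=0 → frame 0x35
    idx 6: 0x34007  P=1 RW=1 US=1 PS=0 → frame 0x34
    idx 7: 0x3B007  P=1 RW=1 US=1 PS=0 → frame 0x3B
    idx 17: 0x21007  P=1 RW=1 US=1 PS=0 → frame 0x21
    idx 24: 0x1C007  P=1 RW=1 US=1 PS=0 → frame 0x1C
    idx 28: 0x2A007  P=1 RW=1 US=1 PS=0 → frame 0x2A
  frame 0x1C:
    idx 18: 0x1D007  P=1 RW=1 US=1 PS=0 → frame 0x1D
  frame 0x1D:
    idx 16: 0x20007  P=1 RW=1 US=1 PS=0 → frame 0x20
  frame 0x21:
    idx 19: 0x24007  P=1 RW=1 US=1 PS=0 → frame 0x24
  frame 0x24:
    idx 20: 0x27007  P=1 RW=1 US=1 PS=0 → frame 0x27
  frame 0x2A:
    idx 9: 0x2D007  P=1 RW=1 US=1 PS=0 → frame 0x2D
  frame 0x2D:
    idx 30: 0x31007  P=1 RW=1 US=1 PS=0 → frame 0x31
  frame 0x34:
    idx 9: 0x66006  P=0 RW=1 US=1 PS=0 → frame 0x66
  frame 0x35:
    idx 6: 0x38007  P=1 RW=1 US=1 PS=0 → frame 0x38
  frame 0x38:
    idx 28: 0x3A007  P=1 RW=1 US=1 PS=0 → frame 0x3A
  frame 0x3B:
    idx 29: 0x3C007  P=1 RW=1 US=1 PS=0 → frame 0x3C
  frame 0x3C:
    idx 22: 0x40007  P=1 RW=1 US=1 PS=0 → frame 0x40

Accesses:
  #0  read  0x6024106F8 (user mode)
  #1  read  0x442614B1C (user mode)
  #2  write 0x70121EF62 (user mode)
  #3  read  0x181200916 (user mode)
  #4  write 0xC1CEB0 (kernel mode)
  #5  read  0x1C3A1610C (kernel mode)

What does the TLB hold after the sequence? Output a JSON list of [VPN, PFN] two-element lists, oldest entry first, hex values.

Per-access translation:
#0 VA=0x6024106F8 (r,user):
  lvl0: tbl 0x1A, slot 24 ⇒ 0x1C007 (P1/RW1/US1/PS0)
  lvl1: tbl 0x1C, slot 18 ⇒ 0x1D007 (P1/RW1/US1/PS0)
  lvl2: tbl 0x1D, slot 16 ⇒ 0x20007 (P1/RW1/US1/PS0)
  ✓ 0x206F8  — 3 lookups
#1 VA=0x442614B1C (r,user):
  lvl0: tbl 0x1A, slot 17 ⇒ 0x21007 (P1/RW1/US1/PS0)
  lvl1: tbl 0x21, slot 19 ⇒ 0x24007 (P1/RW1/US1/PS0)
  lvl2: tbl 0x24, slot 20 ⇒ 0x27007 (P1/RW1/US1/PS0)
  ✓ 0x27B1C  — 3 lookups
#2 VA=0x70121EF62 (w,user):
  lvl0: tbl 0x1A, slot 28 ⇒ 0x2A007 (P1/RW1/US1/PS0)
  lvl1: tbl 0x2A, slot 9 ⇒ 0x2D007 (P1/RW1/US1/PS0)
  lvl2: tbl 0x2D, slot 30 ⇒ 0x31007 (P1/RW1/US1/PS0)
  ✓ 0x31F62  — 3 lookups
#3 VA=0x181200916 (r,user):
  lvl0: tbl 0x1A, slot 6 ⇒ 0x34007 (P1/RW1/US1/PS0)
  lvl1: tbl 0x34, slot 9 ⇒ 0x66006 (P0/RW1/US1/PS0)
  ✗ PAGE_NOT_PRESENT  [2 reads]
#4 VA=0xC1CEB0 (w,kernel):
  lvl0: tbl 0x1A, slot 0 ⇒ 0x35007 (P1/RW1/US1/PS0)
  lvl1: tbl 0x35, slot 6 ⇒ 0x38007 (P1/RW1/US1/PS0)
  lvl2: tbl 0x38, slot 28 ⇒ 0x3A007 (P1/RW1/US1/PS0)
  ✓ 0x3AEB0  — 3 lookups
#5 VA=0x1C3A1610C (r,kernel):
  lvl0: tbl 0x1A, slot 7 ⇒ 0x3B007 (P1/RW1/US1/PS0)
  lvl1: tbl 0x3B, slot 29 ⇒ 0x3C007 (P1/RW1/US1/PS0)
  lvl2: tbl 0x3C, slot 22 ⇒ 0x40007 (P1/RW1/US1/PS0)
  ✓ 0x4010C  — 3 lookups

TLB: [["0x70121E", "0x31"], ["0xC1C", "0x3A"], ["0x1C3A16", "0x40"]]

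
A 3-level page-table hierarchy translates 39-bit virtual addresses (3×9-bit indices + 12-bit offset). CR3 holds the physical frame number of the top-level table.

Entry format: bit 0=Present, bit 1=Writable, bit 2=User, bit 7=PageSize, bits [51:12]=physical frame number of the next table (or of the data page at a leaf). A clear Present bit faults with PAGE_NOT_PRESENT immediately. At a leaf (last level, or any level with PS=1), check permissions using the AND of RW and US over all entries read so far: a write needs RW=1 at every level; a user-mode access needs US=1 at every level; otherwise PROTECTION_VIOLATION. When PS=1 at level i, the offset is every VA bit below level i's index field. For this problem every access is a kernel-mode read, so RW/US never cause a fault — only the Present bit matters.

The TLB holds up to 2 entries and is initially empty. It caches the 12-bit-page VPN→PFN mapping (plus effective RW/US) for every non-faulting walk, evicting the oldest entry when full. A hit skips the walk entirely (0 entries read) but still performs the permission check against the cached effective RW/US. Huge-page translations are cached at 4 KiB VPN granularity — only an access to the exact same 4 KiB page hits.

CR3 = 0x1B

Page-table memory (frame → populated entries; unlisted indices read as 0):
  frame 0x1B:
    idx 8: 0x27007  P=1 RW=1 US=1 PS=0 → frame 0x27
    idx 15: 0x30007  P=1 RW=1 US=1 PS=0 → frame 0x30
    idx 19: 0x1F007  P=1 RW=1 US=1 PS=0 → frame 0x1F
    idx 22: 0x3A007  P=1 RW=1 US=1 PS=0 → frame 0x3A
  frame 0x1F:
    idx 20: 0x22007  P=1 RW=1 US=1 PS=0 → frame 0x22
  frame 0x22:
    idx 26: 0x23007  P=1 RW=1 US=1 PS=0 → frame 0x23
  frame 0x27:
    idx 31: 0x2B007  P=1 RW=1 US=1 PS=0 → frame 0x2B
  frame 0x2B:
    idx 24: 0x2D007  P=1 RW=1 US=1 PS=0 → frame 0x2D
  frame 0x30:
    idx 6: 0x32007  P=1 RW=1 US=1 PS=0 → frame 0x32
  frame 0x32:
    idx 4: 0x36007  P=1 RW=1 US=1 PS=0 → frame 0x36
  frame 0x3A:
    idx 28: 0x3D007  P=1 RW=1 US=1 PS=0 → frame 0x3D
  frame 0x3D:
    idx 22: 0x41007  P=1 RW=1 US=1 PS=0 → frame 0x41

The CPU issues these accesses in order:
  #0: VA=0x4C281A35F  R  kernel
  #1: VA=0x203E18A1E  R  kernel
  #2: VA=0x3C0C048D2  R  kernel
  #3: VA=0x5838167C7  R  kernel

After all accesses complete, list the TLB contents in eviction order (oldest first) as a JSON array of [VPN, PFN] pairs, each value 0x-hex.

Trace:
#0 VA=0x4C281A35F (r,kernel):
  L0: frame=0x1B idx=19 entry=0x1F007 [P=1 RW=1 US=1 PS=0]
  L1: frame=0x1F idx=20 entry=0x22007 [P=1 RW=1 US=1 PS=0]
  L2: frame=0x22 idx=26 entry=0x23007 [P=1 RW=1 US=1 PS=0]
  ⇒ phys 0x2335F  [3 reads]
#1 VA=0x203E18A1E (r,kernel):
  L0: frame=0x1B idx=8 entry=0x27007 [P=1 RW=1 US=1 PS=0]
  L1: frame=0x27 idx=31 entry=0x2B007 [P=1 RW=1 US=1 PS=0]
  L2: frame=0x2B idx=24 entry=0x2D007 [P=1 RW=1 US=1 PS=0]
  ⇒ phys 0x2DA1E  [3 reads]
#2 VA=0x3C0C048D2 (r,kernel):
  L0: frame=0x1B idx=15 entry=0x30007 [P=1 RW=1 US=1 PS=0]
  L1: frame=0x30 idx=6 entry=0x32007 [P=1 RW=1 US=1 PS=0]
  L2: frame=0x32 idx=4 entry=0x36007 [P=1 RW=1 US=1 PS=0]
  ⇒ phys 0x368D2  [3 reads]
#3 VA=0x5838167C7 (r,kernel):
  L0: frame=0x1B idx=22 entry=0x3A007 [P=1 RW=1 US=1 PS=0]
  L1: frame=0x3A idx=28 entry=0x3D007 [P=1 RW=1 US=1 PS=0]
  L2: frame=0x3D idx=22 entry=0x41007 [P=1 RW=1 US=1 PS=0]
  ⇒ phys 0x417C7  [3 reads]

TLB: [["0x3C0C04", "0x36"], ["0x583816", "0x41"]]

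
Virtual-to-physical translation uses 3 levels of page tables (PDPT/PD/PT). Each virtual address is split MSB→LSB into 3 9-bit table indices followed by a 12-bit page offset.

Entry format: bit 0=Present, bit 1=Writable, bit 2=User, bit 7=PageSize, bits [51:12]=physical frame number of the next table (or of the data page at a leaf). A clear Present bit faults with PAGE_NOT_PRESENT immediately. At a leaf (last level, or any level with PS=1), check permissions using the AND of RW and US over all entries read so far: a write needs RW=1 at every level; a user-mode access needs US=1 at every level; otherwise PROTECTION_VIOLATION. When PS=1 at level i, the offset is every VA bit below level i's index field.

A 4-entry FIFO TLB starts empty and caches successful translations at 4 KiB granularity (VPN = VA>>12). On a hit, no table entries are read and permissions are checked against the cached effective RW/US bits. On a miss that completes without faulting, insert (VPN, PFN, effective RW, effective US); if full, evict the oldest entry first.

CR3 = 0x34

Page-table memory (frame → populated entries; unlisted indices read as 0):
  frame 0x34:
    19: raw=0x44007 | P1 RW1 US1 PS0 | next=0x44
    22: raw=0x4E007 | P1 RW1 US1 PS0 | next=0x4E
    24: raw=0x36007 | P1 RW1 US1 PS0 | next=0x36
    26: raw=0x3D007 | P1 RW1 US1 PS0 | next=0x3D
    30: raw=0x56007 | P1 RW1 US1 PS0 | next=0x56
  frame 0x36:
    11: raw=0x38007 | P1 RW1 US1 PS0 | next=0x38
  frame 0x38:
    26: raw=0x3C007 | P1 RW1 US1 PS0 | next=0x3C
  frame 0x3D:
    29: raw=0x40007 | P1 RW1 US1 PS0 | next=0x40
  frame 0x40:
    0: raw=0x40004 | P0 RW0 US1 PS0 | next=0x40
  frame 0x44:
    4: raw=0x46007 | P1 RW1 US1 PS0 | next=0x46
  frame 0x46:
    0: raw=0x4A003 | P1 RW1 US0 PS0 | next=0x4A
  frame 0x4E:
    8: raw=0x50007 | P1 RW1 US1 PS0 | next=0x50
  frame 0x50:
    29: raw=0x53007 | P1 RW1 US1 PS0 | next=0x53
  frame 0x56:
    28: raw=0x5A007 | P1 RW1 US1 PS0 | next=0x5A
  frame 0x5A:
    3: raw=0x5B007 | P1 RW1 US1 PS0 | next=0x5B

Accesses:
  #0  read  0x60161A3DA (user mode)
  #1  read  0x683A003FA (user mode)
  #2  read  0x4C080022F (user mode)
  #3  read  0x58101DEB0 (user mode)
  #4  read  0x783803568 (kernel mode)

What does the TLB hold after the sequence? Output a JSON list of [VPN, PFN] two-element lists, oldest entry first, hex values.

Trace:
#0 VA=0x60161A3DA (r,user):
  [0] read 0x34 idx=24: raw=0x36007 flags P=1 W=1 U=1 S=0
  [1] read 0x36 idx=11: raw=0x38007 flags P=1 W=1 U=1 S=0
  [2] read 0x38 idx=26: raw=0x3C007 flags P=1 W=1 U=1 S=0
  → PA=0x3C3DA  (3 entries read)
#1 VA=0x683A003FA (r,user):
  [0] read 0x34 idx=26: raw=0x3D007 flags P=1 W=1 U=1 S=0
  [1] read 0x3D idx=29: raw=0x40007 flags P=1 W=1 U=1 S=0
  [2] read 0x40 idx=0: raw=0x40004 flags P=0 W=0 U=1 S=0
  → PAGE_NOT_PRESENT  (3 entries read)
#2 VA=0x4C080022F (r,user):
  [0] read 0x34 idx=19: raw=0x44007 flags P=1 W=1 U=1 S=0
  [1] read 0x44 idx=4: raw=0x46007 flags P=1 W=1 U=1 S=0
  [2] read 0x46 idx=0: raw=0x4A003 flags P=1 W=1 U=0 S=0
  → PROTECTION_VIOLATION  (3 entries read)
#3 VA=0x58101DEB0 (r,user):
  [0] read 0x34 idx=22: raw=0x4E007 flags P=1 W=1 U=1 S=0
  [1] read 0x4E idx=8: raw=0x50007 flags P=1 W=1 U=1 S=0
  [2] read 0x50 idx=29: raw=0x53007 flags P=1 W=1 U=1 S=0
  → PA=0x53EB0  (3 entries read)
#4 VA=0x783803568 (r,kernel):
  [0] read 0x34 idx=30: raw=0x56007 flags P=1 W=1 U=1 S=0
  [1] read 0x56 idx=28: raw=0x5A007 flags P=1 W=1 U=1 S=0
  [2] read 0x5A idx=3: raw=0x5B007 flags P=1 W=1 U=1 S=0
  → PA=0x5B568  (3 entries read)

TLB: [["0x60161A", "0x3C"], ["0x58101D", "0x53"], ["0x783803", "0x5B"]]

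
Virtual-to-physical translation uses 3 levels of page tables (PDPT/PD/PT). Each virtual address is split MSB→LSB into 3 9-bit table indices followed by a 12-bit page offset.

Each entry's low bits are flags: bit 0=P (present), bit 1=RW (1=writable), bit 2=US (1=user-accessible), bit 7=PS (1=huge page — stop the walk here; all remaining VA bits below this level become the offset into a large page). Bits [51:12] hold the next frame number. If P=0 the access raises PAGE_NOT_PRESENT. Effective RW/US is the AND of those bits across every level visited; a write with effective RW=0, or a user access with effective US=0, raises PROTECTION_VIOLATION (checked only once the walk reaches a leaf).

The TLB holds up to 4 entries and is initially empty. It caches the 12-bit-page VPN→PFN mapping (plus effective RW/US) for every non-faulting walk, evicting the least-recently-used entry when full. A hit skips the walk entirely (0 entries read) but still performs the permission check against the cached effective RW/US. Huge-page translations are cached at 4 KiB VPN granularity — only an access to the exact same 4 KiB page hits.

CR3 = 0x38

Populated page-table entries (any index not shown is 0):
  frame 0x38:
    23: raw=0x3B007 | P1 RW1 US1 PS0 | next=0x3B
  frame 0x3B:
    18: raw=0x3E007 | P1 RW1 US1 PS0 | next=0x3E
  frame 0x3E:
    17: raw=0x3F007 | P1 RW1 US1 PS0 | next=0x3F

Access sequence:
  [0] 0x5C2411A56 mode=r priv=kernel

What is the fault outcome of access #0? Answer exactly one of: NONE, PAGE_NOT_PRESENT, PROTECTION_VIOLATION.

Per-access translation:
#0 VA=0x5C2411A56 (r,kernel):
  [0] read 0x38 idx=23: raw=0x3B007 flags P=1 W=1 U=1 S=0
  [1] read 0x3B idx=18: raw=0x3E007 flags P=1 W=1 U=1 S=0
  [2] read 0x3E idx=17: raw=0x3F007 flags P=1 W=1 U=1 S=0
  ✓ 0x3FA56  — 3 lookups

Access #0 fault: NONE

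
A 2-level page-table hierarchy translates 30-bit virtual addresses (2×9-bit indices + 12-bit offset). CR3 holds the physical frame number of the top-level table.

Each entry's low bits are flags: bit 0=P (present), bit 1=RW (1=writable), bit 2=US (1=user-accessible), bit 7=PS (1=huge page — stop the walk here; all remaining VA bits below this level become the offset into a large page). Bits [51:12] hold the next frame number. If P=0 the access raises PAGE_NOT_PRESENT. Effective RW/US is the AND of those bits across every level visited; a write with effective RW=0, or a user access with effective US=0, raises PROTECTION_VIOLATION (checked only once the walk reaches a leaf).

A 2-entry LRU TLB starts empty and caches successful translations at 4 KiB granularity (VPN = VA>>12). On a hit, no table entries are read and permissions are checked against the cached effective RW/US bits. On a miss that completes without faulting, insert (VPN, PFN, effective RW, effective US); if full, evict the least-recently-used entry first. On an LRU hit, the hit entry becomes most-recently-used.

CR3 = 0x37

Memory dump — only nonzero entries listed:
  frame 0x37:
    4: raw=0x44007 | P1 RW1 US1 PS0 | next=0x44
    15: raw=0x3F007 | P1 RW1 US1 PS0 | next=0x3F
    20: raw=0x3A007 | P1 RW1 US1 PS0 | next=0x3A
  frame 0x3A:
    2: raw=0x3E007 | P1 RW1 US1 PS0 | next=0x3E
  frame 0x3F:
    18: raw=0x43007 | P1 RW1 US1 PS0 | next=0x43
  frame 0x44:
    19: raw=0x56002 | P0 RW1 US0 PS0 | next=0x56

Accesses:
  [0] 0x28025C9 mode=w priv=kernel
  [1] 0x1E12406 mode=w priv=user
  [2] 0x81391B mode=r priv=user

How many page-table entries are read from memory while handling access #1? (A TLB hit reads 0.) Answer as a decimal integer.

Trace:
#0 VA=0x28025C9 (w,kernel):
  lvl0: tbl 0x37, slot 20 ⇒ 0x3A007 (P1/RW1/US1/PS0)
  lvl1: tbl 0x3A, slot 2 ⇒ 0x3E007 (P1/RW1/US1/PS0)
  ⇒ phys 0x3E5C9  [2 reads]
#1 VA=0x1E12406 (w,user):
  lvl0: tbl 0x37, slot 15 ⇒ 0x3F007 (P1/RW1/US1/PS0)
  lvl1: tbl 0x3F, slot 18 ⇒ 0x43007 (P1/RW1/US1/PS0)
  ⇒ phys 0x43406  [2 reads]
#2 VA=0x81391B (r,user):
  lvl0: tbl 0x37, slot 4 ⇒ 0x44007 (P1/RW1/US1/PS0)
  lvl1: tbl 0x44, slot 19 ⇒ 0x56002 (P0/RW1/US0/PS0)
  → PAGE_NOT_PRESENT  (2 entries read)

Entries read for #1: 2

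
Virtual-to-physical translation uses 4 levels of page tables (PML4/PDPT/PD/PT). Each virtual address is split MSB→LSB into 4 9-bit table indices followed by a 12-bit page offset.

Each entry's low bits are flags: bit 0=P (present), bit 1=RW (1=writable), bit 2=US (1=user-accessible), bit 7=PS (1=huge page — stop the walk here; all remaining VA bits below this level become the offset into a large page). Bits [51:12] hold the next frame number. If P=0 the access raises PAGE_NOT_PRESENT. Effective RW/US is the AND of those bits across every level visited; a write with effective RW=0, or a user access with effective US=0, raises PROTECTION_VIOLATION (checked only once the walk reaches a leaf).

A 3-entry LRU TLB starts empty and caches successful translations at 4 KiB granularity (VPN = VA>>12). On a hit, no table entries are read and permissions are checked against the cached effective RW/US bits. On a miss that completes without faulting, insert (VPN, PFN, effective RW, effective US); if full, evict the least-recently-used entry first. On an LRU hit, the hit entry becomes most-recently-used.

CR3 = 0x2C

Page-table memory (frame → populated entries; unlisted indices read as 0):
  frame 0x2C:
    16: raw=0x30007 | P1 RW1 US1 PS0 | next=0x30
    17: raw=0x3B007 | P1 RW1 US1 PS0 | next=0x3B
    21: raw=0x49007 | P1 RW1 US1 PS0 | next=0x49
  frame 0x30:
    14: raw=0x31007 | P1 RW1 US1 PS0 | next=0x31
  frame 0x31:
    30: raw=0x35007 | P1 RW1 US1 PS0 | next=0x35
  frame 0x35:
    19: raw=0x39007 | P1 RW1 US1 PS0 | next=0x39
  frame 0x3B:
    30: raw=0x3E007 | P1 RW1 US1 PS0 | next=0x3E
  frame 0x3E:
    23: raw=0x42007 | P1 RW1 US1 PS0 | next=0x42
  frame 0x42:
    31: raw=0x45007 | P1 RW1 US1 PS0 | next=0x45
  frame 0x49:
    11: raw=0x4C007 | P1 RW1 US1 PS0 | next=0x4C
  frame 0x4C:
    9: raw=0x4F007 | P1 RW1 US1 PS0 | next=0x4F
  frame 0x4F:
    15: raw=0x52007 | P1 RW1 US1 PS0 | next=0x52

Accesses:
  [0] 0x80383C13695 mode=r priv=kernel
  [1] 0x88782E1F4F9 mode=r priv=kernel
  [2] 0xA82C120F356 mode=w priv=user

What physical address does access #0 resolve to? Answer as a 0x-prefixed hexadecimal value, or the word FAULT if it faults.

Trace:
#0 VA=0x80383C13695 (r,kernel):
  [0] read 0x2C idx=16: raw=0x30007 flags P=1 W=1 U=1 S=0
  [1] read 0x30 idx=14: raw=0x31007 flags P=1 W=1 U=1 S=0
  [2] read 0x31 idx=30: raw=0x35007 flags P=1 W=1 U=1 S=0
  [3] read 0x35 idx=19: raw=0x39007 flags P=1 W=1 U=1 S=0
  ⇒ phys 0x39695  [4 reads]
#1 VA=0x88782E1F4F9 (r,kernel):
  [0] read 0x2C idx=17: raw=0x3B007 flags P=1 W=1 U=1 S=0
  [1] read 0x3B idx=30: raw=0x3E007 flags P=1 W=1 U=1 S=0
  [2] read 0x3E idx=23: raw=0x42007 flags P=1 W=1 U=1 S=0
  [3] read 0x42 idx=31: raw=0x45007 flags P=1 W=1 U=1 S=0
  ⇒ phys 0x454F9  [4 reads]
#2 VA=0xA82C120F356 (w,user):
  [0] read 0x2C idx=21: raw=0x49007 flags P=1 W=1 U=1 S=0
  [1] read 0x49 idx=11: raw=0x4C007 flags P=1 W=1 U=1 S=0
  [2] read 0x4C idx=9: raw=0x4F007 flags P=1 W=1 U=1 S=0
  [3] read 0x4F idx=15: raw=0x52007 flags P=1 W=1 U=1 S=0
  ⇒ phys 0x52356  [4 reads]

Access #0 PA: 0x39695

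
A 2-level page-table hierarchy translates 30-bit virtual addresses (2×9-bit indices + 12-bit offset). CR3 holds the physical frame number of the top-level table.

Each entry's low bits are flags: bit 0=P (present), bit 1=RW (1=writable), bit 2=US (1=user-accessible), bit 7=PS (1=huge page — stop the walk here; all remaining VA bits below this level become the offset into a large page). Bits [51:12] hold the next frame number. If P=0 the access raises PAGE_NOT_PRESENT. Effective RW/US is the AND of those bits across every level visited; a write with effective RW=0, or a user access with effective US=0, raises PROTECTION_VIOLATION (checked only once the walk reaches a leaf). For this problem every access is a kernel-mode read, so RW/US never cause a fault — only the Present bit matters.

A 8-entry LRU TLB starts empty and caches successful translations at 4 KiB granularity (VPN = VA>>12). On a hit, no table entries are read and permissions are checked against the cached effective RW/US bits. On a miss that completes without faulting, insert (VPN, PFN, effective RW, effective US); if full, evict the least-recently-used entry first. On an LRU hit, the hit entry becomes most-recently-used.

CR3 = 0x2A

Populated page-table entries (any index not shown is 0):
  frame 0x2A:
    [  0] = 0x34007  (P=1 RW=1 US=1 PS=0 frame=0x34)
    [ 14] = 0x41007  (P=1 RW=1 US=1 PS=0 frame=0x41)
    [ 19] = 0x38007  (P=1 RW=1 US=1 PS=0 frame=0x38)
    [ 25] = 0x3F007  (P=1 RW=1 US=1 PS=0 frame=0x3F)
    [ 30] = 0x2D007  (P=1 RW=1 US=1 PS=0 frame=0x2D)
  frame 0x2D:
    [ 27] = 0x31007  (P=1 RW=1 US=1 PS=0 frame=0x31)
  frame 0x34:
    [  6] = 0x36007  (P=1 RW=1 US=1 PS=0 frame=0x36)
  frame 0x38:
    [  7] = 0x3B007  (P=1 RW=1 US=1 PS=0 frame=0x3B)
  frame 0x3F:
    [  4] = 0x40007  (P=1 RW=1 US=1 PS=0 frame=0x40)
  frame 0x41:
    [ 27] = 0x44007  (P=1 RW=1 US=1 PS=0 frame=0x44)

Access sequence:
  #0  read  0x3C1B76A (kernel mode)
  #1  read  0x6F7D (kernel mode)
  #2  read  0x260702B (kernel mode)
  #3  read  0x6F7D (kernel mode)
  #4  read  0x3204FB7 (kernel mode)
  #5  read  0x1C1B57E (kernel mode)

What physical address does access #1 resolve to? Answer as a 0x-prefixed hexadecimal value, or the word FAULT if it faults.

Per-access translation:
#0 VA=0x3C1B76A (r,kernel):
  [0] read 0x2A idx=30: raw=0x2D007 flags P=1 W=1 U=1 S=0
  [1] read 0x2D idx=27: raw=0x31007 flags P=1 W=1 U=1 S=0
  → PA=0x3176A  (2 entries read)
#1 VA=0x6F7D (r,kernel):
  [0] read 0x2A idx=0: raw=0x34007 flags P=1 W=1 U=1 S=0
  [1] read 0x34 idx=6: raw=0x36007 flags P=1 W=1 U=1 S=0
  → PA=0x36F7D  (2 entries read)
#2 VA=0x260702B (r,kernel):
  [0] read 0x2A idx=19: raw=0x38007 flags P=1 W=1 U=1 S=0
  [1] read 0x38 idx=7: raw=0x3B007 flags P=1 W=1 U=1 S=0
  → PA=0x3B02B  (2 entries read)
#3 VA=0x6F7D (r,kernel):
  TLB hit vpn=0x6 → PA=0x36F7D
#4 VA=0x3204FB7 (r,kernel):
  [0] read 0x2A idx=25: raw=0x3F007 flags P=1 W=1 U=1 S=0
  [1] read 0x3F idx=4: raw=0x40007 flags P=1 W=1 U=1 S=0
  → PA=0x40FB7  (2 entries read)
#5 VA=0x1C1B57E (r,kernel):
  [0] read 0x2A idx=14: raw=0x41007 flags P=1 W=1 U=1 S=0
  [1] read 0x41 idx=27: raw=0x44007 flags P=1 W=1 U=1 S=0
  → PA=0x4457E  (2 entries read)

Access #1 PA: 0x36F7D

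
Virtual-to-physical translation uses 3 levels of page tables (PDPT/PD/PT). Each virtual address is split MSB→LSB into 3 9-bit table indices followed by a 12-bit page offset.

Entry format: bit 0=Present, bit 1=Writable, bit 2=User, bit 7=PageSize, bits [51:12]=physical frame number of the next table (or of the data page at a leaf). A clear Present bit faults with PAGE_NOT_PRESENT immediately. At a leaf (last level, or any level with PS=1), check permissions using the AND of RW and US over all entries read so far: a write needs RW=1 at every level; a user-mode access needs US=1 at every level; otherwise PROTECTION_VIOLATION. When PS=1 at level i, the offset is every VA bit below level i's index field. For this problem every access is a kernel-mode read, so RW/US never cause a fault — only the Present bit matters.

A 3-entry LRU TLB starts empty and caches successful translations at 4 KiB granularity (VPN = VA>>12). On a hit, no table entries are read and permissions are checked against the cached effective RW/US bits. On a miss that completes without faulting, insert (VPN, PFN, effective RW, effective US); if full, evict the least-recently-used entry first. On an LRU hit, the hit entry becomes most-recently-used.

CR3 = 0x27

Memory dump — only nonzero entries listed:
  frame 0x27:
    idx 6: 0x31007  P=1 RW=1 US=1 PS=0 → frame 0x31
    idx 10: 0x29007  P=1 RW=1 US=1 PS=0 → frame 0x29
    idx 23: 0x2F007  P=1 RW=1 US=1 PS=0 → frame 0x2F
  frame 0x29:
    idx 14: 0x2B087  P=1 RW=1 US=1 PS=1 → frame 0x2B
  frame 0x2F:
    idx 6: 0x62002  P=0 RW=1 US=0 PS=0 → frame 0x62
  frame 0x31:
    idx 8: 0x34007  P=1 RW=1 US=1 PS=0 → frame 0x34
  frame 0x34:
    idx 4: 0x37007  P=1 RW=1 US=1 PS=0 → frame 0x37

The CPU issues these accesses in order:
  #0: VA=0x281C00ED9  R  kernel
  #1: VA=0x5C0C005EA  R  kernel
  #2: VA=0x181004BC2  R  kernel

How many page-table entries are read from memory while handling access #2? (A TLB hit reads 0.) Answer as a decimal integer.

Walk each access:
#0 VA=0x281C00ED9 (r,kernel):
  L0 @0x27[10] → 0x29007  P=1,RW=1,US=1,PS=0
  L1 @0x29[14] → 0x2B087  P=1,RW=1,US=1,PS=1
  → PA=0x2BED9 (huge @L1)  (2 entries read)
#1 VA=0x5C0C005EA (r,kernel):
  L0 @0x27[23] → 0x2F007  P=1,RW=1,US=1,PS=0
  L1 @0x2F[6] → 0x62002  P=0,RW=1,US=0,PS=0
  ✗ PAGE_NOT_PRESENT  [2 reads]
#2 VA=0x181004BC2 (r,kernel):
  L0 @0x27[6] → 0x31007  P=1,RW=1,US=1,PS=0
  L1 @0x31[8] → 0x34007  P=1,RW=1,US=1,PS=0
  L2 @0x34[4] → 0x37007  P=1,RW=1,US=1,PS=0
  → PA=0x37BC2  (3 entries read)

Entries read for #2: 3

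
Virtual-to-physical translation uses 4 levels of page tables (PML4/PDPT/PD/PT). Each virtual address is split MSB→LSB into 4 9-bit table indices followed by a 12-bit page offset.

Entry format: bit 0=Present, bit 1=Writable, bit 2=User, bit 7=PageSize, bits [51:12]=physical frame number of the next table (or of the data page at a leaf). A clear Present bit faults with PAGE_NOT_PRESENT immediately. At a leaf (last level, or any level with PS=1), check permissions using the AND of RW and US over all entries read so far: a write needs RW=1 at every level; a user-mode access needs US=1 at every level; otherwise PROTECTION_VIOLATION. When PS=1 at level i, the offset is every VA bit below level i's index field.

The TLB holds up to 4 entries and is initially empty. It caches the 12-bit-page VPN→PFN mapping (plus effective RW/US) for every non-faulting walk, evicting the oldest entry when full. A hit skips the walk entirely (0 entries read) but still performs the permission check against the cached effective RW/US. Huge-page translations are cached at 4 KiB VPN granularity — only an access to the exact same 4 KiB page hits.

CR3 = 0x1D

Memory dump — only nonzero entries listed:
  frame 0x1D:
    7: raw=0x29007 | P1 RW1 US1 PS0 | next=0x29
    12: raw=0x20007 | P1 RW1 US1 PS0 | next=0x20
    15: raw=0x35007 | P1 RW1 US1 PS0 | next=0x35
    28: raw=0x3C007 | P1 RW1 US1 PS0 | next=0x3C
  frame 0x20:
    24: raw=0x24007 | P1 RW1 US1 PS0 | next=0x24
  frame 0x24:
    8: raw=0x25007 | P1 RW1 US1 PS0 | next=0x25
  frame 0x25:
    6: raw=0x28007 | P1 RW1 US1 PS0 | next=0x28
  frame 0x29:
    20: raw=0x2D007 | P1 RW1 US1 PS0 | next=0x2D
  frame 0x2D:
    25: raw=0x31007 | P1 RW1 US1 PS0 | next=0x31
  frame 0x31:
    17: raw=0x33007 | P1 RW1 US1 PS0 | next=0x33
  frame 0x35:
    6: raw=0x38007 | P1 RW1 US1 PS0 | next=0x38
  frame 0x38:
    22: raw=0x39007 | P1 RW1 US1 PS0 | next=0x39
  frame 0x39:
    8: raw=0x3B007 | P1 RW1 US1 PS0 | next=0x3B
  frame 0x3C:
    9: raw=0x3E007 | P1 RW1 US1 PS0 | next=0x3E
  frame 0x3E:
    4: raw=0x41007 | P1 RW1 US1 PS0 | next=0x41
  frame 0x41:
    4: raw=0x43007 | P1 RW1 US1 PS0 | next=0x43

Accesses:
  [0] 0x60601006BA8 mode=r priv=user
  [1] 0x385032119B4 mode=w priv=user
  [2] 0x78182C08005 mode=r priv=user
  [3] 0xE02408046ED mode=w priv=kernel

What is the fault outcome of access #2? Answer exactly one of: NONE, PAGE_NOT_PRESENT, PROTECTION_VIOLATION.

Walk each access:
#0 VA=0x60601006BA8 (r,user):
  [0] read 0x1D idx=12: raw=0x20007 flags P=1 W=1 U=1 S=0
  [1] read 0x20 idx=24: raw=0x24007 flags P=1 W=1 U=1 S=0
  [2] read 0x24 idx=8: raw=0x25007 flags P=1 W=1 U=1 S=0
  [3] read 0x25 idx=6: raw=0x28007 flags P=1 W=1 U=1 S=0
  → PA=0x28BA8  (4 entries read)
#1 VA=0x385032119B4 (w,user):
  [0] read 0x1D idx=7: raw=0x29007 flags P=1 W=1 U=1 S=0
  [1] read 0x29 idx=20: raw=0x2D007 flags P=1 W=1 U=1 S=0
  [2] read 0x2D idx=25: raw=0x31007 flags P=1 W=1 U=1 S=0
  [3] read 0x31 idx=17: raw=0x33007 flags P=1 W=1 U=1 S=0
  → PA=0x339B4  (4 entries read)
#2 VA=0x78182C08005 (r,user):
  [0] read 0x1D idx=15: raw=0x35007 flags P=1 W=1 U=1 S=0
  [1] read 0x35 idx=6: raw=0x38007 flags P=1 W=1 U=1 S=0
  [2] read 0x38 idx=22: raw=0x39007 flags P=1 W=1 U=1 S=0
  [3] read 0x39 idx=8: raw=0x3B007 flags P=1 W=1 U=1 S=0
  → PA=0x3B005  (4 entries read)
#3 VA=0xE02408046ED (w,kernel):
  [0] read 0x1D idx=28: raw=0x3C007 flags P=1 W=1 U=1 S=0
  [1] read 0x3C idx=9: raw=0x3E007 flags P=1 W=1 U=1 S=0
  [2] read 0x3E idx=4: raw=0x41007 flags P=1 W=1 U=1 S=0
  [3] read 0x41 idx=4: raw=0x43007 flags P=1 W=1 U=1 S=0
  → PA=0x436ED  (4 entries read)

Access #2 fault: NONE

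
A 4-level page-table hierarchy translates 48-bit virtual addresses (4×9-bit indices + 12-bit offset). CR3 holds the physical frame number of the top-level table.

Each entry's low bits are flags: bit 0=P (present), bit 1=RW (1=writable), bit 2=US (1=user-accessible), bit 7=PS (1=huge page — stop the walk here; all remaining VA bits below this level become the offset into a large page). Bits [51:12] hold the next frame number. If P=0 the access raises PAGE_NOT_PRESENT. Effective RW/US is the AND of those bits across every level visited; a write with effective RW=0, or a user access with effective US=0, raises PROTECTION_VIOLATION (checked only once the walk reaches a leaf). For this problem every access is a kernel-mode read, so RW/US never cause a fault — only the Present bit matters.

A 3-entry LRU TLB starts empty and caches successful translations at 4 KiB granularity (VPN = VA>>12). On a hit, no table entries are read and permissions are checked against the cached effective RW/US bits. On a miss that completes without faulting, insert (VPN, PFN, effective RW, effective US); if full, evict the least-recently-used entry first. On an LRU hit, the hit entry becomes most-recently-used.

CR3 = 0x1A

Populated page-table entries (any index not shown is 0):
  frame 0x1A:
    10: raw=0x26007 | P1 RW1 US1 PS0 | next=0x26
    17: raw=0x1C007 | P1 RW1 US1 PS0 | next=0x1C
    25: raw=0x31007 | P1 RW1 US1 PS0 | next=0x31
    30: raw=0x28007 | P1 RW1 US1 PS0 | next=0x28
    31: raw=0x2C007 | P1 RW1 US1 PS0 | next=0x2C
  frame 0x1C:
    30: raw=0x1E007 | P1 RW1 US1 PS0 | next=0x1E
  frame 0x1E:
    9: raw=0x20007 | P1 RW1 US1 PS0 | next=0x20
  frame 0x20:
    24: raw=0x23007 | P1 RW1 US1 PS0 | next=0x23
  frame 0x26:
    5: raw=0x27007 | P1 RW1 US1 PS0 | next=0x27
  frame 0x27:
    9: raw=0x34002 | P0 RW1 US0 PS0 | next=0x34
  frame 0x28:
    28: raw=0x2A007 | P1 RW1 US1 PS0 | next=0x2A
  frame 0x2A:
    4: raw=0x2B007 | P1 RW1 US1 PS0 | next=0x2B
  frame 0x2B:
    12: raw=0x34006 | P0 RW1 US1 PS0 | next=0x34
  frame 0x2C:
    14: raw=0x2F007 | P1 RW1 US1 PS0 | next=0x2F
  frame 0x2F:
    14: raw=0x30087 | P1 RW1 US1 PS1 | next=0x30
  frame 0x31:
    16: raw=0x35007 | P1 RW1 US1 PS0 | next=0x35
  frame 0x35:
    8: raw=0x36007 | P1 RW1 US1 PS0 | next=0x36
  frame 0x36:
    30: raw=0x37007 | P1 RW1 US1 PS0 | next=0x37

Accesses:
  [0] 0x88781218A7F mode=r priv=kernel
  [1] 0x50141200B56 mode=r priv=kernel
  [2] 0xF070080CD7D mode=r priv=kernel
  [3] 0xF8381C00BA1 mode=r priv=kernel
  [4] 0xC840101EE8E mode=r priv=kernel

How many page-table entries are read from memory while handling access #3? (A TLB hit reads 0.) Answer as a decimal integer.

Walk each access:
#0 VA=0x88781218A7F (r,kernel):
  lvl0: tbl 0x1A, slot 17 ⇒ 0x1C007 (P1/RW1/US1/PS0)
  lvl1: tbl 0x1C, slot 30 ⇒ 0x1E007 (P1/RW1/US1/PS0)
  lvl2: tbl 0x1E, slot 9 ⇒ 0x20007 (P1/RW1/US1/PS0)
  lvl3: tbl 0x20, slot 24 ⇒ 0x23007 (P1/RW1/US1/PS0)
  → PA=0x23A7F  (4 entries read)
#1 VA=0x50141200B56 (r,kernel):
  lvl0: tbl 0x1A, slot 10 ⇒ 0x26007 (P1/RW1/US1/PS0)
  lvl1: tbl 0x26, slot 5 ⇒ 0x27007 (P1/RW1/US1/PS0)
  lvl2: tbl 0x27, slot 9 ⇒ 0x34002 (P0/RW1/US0/PS0)
  ✗ PAGE_NOT_PRESENT  [3 reads]
#2 VA=0xF070080CD7D (r,kernel):
  lvl0: tbl 0x1A, slot 30 ⇒ 0x28007 (P1/RW1/US1/PS0)
  lvl1: tbl 0x28, slot 28 ⇒ 0x2A007 (P1/RW1/US1/PS0)
  lvl2: tbl 0x2A, slot 4 ⇒ 0x2B007 (P1/RW1/US1/PS0)
  lvl3: tbl 0x2B, slot 12 ⇒ 0x34006 (P0/RW1/US1/PS0)
  ✗ PAGE_NOT_PRESENT  [4 reads]
#3 VA=0xF8381C00BA1 (r,kernel):
  lvl0: tbl 0x1A, slot 31 ⇒ 0x2C007 (P1/RW1/US1/PS0)
  lvl1: tbl 0x2C, slot 14 ⇒ 0x2F007 (P1/RW1/US1/PS0)
  lvl2: tbl 0x2F, slot 14 ⇒ 0x30087 (P1/RW1/US1/PS1)
  → PA=0x30BA1 (huge @L2)  (3 entries read)
#4 VA=0xC840101EE8E (r,kernel):
  lvl0: tbl 0x1A, slot 25 ⇒ 0x31007 (P1/RW1/US1/PS0)
  lvl1: tbl 0x31, slot 16 ⇒ 0x35007 (P1/RW1/US1/PS0)
  lvl2: tbl 0x35, slot 8 ⇒ 0x36007 (P1/RW1/US1/PS0)
  lvl3: tbl 0x36, slot 30 ⇒ 0x37007 (P1/RW1/US1/PS0)
  → PA=0x37E8E  (4 entries read)

Entries read for #3: 3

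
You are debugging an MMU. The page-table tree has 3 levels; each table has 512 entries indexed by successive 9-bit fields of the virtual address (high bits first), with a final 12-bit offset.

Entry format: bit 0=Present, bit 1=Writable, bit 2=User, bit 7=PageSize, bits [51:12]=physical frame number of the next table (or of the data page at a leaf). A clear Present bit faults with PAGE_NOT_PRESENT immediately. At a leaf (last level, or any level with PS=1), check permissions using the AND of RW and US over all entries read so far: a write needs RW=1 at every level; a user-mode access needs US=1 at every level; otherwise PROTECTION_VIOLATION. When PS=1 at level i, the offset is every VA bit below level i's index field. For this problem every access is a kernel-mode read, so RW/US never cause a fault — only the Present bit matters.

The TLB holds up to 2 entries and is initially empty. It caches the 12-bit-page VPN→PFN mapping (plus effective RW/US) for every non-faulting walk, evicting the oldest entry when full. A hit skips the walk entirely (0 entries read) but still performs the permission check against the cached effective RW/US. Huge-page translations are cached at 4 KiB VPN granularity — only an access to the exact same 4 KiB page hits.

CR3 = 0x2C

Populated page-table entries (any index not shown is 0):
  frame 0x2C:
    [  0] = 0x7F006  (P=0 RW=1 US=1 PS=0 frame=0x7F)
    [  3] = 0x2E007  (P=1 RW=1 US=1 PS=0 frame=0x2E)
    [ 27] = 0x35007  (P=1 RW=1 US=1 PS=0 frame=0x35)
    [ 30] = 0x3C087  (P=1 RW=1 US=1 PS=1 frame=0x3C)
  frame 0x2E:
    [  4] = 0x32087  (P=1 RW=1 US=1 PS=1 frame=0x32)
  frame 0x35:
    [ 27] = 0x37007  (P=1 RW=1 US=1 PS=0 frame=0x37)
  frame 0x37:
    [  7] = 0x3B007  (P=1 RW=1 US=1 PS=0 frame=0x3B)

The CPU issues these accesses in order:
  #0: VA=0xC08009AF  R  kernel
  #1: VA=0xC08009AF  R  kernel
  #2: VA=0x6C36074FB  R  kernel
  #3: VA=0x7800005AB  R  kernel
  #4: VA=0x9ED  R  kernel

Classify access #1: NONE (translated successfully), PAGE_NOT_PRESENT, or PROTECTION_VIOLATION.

Walk each access:
#0 VA=0xC08009AF (r,kernel):
  [0] read 0x2C idx=3: raw=0x2E007 flags P=1 W=1 U=1 S=0
  [1] read 0x2E idx=4: raw=0x32087 flags P=1 W=1 U=1 S=1
  ⇒ phys 0x329AF (huge @L1)  [2 reads]
#1 VA=0xC08009AF (r,kernel):
  TLB hit vpn=0xC0800 → PA=0x329AF
#2 VA=0x6C36074FB (r,kernel):
  [0] read 0x2C idx=27: raw=0x35007 flags P=1 W=1 U=1 S=0
  [1] read 0x35 idx=27: raw=0x37007 flags P=1 W=1 U=1 S=0
  [2] read 0x37 idx=7: raw=0x3B007 flags P=1 W=1 U=1 S=0
  ⇒ phys 0x3B4FB  [3 reads]
#3 VA=0x7800005AB (r,kernel):
  [0] read 0x2C idx=30: raw=0x3C087 flags P=1 W=1 U=1 S=1
  ⇒ phys 0x3C5AB (huge @L0)  [1 reads]
#4 VA=0x9ED (r,kernel):
  [0] read 0x2C idx=0: raw=0x7F006 flags P=0 W=1 U=1 S=0
  ✗ PAGE_NOT_PRESENT  [1 reads]

Access #1 fault: NONE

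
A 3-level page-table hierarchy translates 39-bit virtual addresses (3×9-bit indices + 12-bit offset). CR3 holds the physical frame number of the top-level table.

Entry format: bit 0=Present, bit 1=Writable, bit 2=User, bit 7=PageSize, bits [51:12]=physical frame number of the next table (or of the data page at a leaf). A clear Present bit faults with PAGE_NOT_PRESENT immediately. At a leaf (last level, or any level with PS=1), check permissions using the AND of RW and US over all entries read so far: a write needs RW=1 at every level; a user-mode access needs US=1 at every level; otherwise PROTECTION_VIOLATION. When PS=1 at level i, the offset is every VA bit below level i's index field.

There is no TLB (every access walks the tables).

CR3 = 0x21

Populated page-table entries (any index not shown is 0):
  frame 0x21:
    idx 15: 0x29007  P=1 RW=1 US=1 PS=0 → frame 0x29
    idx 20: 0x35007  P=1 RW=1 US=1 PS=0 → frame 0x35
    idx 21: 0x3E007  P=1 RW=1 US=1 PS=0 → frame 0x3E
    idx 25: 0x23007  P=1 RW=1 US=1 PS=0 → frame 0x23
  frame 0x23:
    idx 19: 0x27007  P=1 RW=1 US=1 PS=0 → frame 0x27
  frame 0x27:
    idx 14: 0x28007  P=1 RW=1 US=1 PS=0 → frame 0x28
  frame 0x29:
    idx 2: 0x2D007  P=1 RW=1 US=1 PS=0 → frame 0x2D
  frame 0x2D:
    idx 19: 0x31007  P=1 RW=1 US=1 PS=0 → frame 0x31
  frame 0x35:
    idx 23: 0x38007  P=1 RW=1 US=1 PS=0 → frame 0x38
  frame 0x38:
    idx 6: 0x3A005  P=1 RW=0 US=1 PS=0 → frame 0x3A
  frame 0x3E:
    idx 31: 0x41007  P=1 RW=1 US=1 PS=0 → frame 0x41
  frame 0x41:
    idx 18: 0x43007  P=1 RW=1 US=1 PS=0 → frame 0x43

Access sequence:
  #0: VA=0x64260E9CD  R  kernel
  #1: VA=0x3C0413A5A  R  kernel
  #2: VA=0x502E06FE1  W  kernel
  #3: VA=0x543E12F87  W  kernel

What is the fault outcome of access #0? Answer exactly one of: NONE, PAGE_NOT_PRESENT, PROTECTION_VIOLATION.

Trace:
#0 VA=0x64260E9CD (r,kernel):
  [0] read 0x21 idx=25: raw=0x23007 flags P=1 W=1 U=1 S=0
  [1] read 0x23 idx=19: raw=0x27007 flags P=1 W=1 U=1 S=0
  [2] read 0x27 idx=14: raw=0x28007 flags P=1 W=1 U=1 S=0
  ⇒ phys 0x289CD  [3 reads]
#1 VA=0x3C0413A5A (r,kernel):
  [0] read 0x21 idx=15: raw=0x29007 flags P=1 W=1 U=1 S=0
  [1] read 0x29 idx=2: raw=0x2D007 flags P=1 W=1 U=1 S=0
  [2] read 0x2D idx=19: raw=0x31007 flags P=1 W=1 U=1 S=0
  ⇒ phys 0x31A5A  [3 reads]
#2 VA=0x502E06FE1 (w,kernel):
  [0] read 0x21 idx=20: raw=0x35007 flags P=1 W=1 U=1 S=0
  [1] read 0x35 idx=23: raw=0x38007 flags P=1 W=1 U=1 S=0
  [2] read 0x38 idx=6: raw=0x3A005 flags P=1 W=0 U=1 S=0
  → PROTECTION_VIOLATION  (3 entries read)
#3 VA=0x543E12F87 (w,kernel):
  [0] read 0x21 idx=21: raw=0x3E007 flags P=1 W=1 U=1 S=0
  [1] read 0x3E idx=31: raw=0x41007 flags P=1 W=1 U=1 S=0
  [2] read 0x41 idx=18: raw=0x43007 flags P=1 W=1 U=1 S=0
  ⇒ phys 0x43F87  [3 reads]

Access #0 fault: NONE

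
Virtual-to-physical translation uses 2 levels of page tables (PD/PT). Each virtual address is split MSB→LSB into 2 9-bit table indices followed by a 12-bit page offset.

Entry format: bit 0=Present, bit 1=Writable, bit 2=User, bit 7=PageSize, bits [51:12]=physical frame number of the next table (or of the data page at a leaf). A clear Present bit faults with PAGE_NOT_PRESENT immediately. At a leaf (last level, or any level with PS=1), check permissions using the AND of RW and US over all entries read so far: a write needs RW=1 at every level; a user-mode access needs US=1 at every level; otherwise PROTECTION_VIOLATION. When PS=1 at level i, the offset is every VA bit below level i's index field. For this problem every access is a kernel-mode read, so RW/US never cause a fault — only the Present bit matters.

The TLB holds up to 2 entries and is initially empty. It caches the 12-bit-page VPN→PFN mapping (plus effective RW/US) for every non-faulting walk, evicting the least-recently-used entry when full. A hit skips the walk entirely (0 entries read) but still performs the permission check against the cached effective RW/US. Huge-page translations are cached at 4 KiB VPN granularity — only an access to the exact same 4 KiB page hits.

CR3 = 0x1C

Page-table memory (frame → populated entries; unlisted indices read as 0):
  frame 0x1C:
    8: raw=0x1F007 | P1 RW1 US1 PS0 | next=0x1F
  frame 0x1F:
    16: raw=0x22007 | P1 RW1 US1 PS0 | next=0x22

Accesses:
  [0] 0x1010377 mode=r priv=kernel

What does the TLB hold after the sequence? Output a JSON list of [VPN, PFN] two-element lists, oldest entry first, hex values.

Walk each access:
#0 VA=0x1010377 (r,kernel):
  L0 @0x1C[8] → 0x1F007  P=1,RW=1,US=1,PS=0
  L1 @0x1F[16] → 0x22007  P=1,RW=1,US=1,PS=0
  ⇒ phys 0x22377  [2 reads]

TLB: [["0x1010", "0x22"]]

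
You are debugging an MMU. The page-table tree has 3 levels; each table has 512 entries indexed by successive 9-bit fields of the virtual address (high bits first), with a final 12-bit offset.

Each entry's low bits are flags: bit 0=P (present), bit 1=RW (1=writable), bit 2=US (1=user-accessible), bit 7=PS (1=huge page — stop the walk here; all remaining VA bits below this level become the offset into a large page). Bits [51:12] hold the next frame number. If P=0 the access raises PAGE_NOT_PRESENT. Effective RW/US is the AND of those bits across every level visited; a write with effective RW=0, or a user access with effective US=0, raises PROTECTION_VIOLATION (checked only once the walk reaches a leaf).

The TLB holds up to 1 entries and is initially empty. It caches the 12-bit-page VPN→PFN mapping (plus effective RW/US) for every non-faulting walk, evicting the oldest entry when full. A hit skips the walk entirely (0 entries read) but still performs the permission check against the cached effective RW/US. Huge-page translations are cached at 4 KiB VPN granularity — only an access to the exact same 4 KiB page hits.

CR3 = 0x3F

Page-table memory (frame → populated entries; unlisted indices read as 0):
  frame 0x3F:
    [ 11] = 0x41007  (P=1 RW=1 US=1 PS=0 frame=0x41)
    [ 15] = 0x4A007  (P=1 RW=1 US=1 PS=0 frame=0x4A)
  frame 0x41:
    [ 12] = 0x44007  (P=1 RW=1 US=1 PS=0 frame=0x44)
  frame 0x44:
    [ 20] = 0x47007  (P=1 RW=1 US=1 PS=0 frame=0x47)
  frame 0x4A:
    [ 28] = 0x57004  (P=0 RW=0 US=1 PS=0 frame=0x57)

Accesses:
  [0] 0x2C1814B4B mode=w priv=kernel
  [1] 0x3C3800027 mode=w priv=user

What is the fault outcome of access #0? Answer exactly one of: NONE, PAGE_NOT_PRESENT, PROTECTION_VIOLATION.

Per-access translation:
#0 VA=0x2C1814B4B (w,kernel):
  lvl0: tbl 0x3F, slot 11 ⇒ 0x41007 (P1/RW1/US1/PS0)
  lvl1: tbl 0x41, slot 12 ⇒ 0x44007 (P1/RW1/US1/PS0)
  lvl2: tbl 0x44, slot 20 ⇒ 0x47007 (P1/RW1/US1/PS0)
  ✓ 0x47B4B  — 3 lookups
#1 VA=0x3C3800027 (w,user):
  lvl0: tbl 0x3F, slot 15 ⇒ 0x4A007 (P1/RW1/US1/PS0)
  lvl1: tbl 0x4A, slot 28 ⇒ 0x57004 (P0/RW0/US1/PS0)
  → PAGE_NOT_PRESENT  (2 entries read)

Access #0 fault: NONE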